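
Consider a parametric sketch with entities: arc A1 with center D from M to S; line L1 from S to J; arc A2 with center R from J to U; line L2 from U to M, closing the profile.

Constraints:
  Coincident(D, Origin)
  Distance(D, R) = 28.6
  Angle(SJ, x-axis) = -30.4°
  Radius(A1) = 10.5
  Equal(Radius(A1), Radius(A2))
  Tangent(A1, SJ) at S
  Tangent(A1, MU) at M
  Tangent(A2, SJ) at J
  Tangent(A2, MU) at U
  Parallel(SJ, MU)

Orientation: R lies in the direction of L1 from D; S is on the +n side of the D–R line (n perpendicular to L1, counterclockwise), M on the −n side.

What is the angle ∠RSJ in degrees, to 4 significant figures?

20.16°

The slot axis is L1's direction at -30.4°, so u = (cos -30.4°, sin -30.4°) = (0.8625, -0.5060) and n = (−sin -30.4°, cos -30.4°) = (0.5060, 0.8625). D is at the origin and R lies 28.6 along u from D, so R = 28.6·u = (24.67, -14.47). Tangency of A1 to both parallel lines with radius 10.5 puts S and M at D ± 10.5·n: S = (5.313, 9.056), M = (-5.313, -9.056). Equal radii place J and U the same way about R: J = R + 10.5·n = (29.98, -5.416), U = R − 10.5·n = (19.35, -23.53). Then cos ∠RSJ = SR·SJ / (|SR||SJ|), giving 20.16°.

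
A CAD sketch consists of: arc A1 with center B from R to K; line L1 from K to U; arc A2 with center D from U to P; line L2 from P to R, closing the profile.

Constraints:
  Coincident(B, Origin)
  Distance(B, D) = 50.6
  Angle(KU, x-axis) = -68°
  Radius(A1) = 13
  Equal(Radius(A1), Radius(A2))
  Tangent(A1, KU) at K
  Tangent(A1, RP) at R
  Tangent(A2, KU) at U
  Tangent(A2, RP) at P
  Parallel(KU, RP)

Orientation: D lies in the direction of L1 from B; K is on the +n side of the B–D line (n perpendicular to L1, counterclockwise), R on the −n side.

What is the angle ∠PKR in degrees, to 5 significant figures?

62.804°

The slot axis is L1's direction at -68.0°, so u = (cos -68.0°, sin -68.0°) = (0.37461, -0.92718) and n = (−sin -68.0°, cos -68.0°) = (0.92718, 0.37461). B is at the origin and D lies 50.6 along u from B, so D = 50.6·u = (18.955, -46.916). Tangency of A1 to both parallel lines with radius 13.0 puts K and R at B ± 13.0·n: K = (12.053, 4.8699), R = (-12.053, -4.8699). Equal radii place U and P the same way about D: U = D + 13.0·n = (31.008, -42.046), P = D − 13.0·n = (6.9017, -51.785). Then cos ∠PKR = KP·KR / (|KP||KR|), giving 62.804°.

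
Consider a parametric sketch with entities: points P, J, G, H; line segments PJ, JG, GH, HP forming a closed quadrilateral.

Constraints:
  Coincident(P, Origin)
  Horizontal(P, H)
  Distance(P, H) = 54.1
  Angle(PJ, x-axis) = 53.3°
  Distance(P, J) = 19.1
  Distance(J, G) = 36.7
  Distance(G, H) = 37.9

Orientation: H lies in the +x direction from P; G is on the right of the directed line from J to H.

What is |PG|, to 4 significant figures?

29.52

P is at the origin; PH is horizontal with |PH| = 54.1 and H in +x, so H = (54.1, 0). PJ runs at 53.3° with |PJ| = 19.1, so J = (11.41, 15.31). G is determined by |JG| = 36.7 and |GH| = 37.9 together: it lies at the intersection of circle(J, 36.7) and circle(H, 37.9). With |JH| = 45.35, the foot of the radical line on JH is 21.69 from J and the perpendicular offset is √(36.7² − 21.69²) = 29.61. Taking the right-of-JH solution: G = (21.83, -19.88).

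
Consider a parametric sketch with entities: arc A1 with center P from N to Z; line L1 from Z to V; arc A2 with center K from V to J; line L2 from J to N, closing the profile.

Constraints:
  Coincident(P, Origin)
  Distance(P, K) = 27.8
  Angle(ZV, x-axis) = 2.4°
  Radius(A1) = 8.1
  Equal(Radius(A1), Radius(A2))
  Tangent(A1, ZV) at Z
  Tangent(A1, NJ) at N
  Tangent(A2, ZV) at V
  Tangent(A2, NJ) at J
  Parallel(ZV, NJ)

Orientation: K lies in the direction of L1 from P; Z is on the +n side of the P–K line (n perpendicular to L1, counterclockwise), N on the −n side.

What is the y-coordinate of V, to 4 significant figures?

9.257

The slot axis is L1's direction at 2.4°, so u = (cos 2.4°, sin 2.4°) = (0.9991, 0.04188) and n = (−sin 2.4°, cos 2.4°) = (-0.04188, 0.9991). P is at the origin and K lies 27.8 along u from P, so K = 27.8·u = (27.78, 1.164). Tangency of A1 to both parallel lines with radius 8.1 puts Z and N at P ± 8.1·n: Z = (-0.3392, 8.093), N = (0.3392, -8.093). Equal radii place V and J the same way about K: V = K + 8.1·n = (27.44, 9.257), J = K − 8.1·n = (28.11, -6.929). So V.y = 9.257.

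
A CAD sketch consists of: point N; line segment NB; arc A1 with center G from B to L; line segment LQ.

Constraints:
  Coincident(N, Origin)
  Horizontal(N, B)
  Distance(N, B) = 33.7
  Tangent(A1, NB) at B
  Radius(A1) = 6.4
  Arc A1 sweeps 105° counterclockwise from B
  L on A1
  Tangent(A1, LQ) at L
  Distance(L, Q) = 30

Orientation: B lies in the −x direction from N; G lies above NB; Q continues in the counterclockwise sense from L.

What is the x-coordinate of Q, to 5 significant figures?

-35.283

N is at the origin; NB is horizontal with |NB| = 33.7 and B on the −x side, so B = (-33.700, 0.0000). Tangency of A1 to NB means the radius GB is perpendicular to NB, so G = B + (0, 6.4) = (-33.700, 6.4000). On A1, B sits at bearing -90° from G; a 105° counterclockwise sweep puts L at bearing 15°, so L = G + 6.4·(cos 15°, sin 15°) = (-27.518, 8.0564). A1 meets LQ tangentially, so GL is at right angles to LQ, so LQ runs along (−sin 15°, cos 15°); with |LQ| = 30.0, Q = (-35.283, 37.034). So Q.x = -35.283.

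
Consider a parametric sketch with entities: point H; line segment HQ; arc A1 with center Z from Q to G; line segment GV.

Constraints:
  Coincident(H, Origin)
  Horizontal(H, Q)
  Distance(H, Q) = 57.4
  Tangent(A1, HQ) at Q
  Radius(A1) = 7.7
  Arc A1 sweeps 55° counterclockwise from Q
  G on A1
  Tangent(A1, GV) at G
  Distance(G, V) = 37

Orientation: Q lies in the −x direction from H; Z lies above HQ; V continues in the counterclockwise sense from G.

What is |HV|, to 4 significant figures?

44.95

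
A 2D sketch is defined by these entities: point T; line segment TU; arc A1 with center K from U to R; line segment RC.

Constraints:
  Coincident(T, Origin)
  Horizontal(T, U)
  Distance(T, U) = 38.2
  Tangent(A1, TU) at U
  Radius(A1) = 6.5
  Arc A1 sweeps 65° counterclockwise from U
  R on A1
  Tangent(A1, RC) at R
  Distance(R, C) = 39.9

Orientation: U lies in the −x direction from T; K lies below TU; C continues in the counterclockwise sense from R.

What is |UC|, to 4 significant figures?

45.94

T is at the origin; TU is horizontal with |TU| = 38.2 and U on the −x side, so U = (-38.20, 0.000). Since A1 is tangent to TU there, KU ⟂ TU, so K = U + (0, -6.5) = (-38.20, -6.500). On A1, U sits at bearing 90° from K; a 65° counterclockwise sweep puts R at bearing 155°, so R = K + 6.5·(cos 155°, sin 155°) = (-44.09, -3.753). Tangency of A1 to RC means the radius KR is perpendicular to RC, so RC runs along (−sin 155°, cos 155°); with |RC| = 39.9, C = (-60.95, -39.91). Then |UC| = |C − U| = 45.94.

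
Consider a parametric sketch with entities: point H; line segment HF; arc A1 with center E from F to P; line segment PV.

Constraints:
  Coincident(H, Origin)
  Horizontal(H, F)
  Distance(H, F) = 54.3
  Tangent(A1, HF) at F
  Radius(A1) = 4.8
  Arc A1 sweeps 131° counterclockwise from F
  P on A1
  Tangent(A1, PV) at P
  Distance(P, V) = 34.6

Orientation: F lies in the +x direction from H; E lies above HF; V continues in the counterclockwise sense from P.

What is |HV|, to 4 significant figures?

49.00

H is at the origin; H and F share the same y with |HF| = 54.3 and F on the +x side, so F = (54.30, 0.000). Since A1 is tangent to HF there, EF ⟂ HF, so E = F + (0, 4.8) = (54.30, 4.800). On A1, F sits at bearing -90° from E; a 131° counterclockwise sweep puts P at bearing 41°, so P = E + 4.8·(cos 41°, sin 41°) = (57.92, 7.949). Since A1 is tangent to PV there, EP ⟂ PV, so PV runs along (−sin 41°, cos 41°); with |PV| = 34.6, V = (35.22, 34.06). Then |HV| = |V − H| = 49.00.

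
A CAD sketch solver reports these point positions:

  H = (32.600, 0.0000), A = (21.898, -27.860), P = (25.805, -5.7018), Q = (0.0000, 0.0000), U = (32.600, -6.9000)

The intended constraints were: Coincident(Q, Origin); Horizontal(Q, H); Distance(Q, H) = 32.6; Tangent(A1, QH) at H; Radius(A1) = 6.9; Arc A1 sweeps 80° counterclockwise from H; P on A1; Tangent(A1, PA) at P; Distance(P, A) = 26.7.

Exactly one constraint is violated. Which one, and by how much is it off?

Distance(P, A) = 26.7 — off by 4.20.

Q = (0.00, 0.00) ✓; Q.y = 0.00, H.y = 0.00 ✓; |QH| = 32.60 ✓; ∠(UH, HQ) = 90.00° ✓; |UH| = 6.900 ✓; bearing(U→P) − bearing(U→H) = 80.00° ✓; |UP| = 6.900 ✓; ∠(UP, PA) = 90.00° ✓; |PA| = 22.50 ✗.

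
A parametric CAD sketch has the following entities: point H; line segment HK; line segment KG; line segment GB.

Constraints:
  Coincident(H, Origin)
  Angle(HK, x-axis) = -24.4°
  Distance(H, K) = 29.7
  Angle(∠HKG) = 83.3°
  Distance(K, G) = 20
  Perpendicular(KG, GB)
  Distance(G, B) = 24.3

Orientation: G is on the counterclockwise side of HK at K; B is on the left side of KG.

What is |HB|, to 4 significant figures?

17.33

∠HKG = 83.3°, so KG runs at -24.4° + (180° − 83.3°) = 72.30° from the x-axis; with |KG| = 20.0, G = K + 20.0·(cos 72.30°, sin 72.30°) = (33.13, 6.784). KG ⟂ GB; with |GB| = 24.3 on the left of KG, B = G + 24.3·(-0.9527, 0.3040) = (9.978, 14.17). Then |HB| = |B − H| = 17.33.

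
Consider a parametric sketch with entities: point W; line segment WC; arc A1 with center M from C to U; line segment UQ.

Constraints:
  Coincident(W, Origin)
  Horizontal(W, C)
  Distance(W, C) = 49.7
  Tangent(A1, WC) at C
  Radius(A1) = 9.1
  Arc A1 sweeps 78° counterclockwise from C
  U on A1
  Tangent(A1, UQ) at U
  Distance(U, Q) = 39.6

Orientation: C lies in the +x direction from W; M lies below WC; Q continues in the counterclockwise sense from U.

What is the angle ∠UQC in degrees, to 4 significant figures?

8.453°

W is at the origin; W and C share the same y with |WC| = 49.7 and C on the +x side, so C = (49.70, 0.000). A1 meets WC tangentially, so MC is at right angles to WC, so M = C + (0, -9.1) = (49.70, -9.100). On A1, C sits at bearing 90° from M; a 78° counterclockwise sweep puts U at bearing 168°, so U = M + 9.1·(cos 168°, sin 168°) = (40.80, -7.208). A1 meets UQ tangentially, so MU is at right angles to UQ, so UQ runs along (−sin 168°, cos 168°); with |UQ| = 39.6, Q = (32.57, -45.94). Then cos ∠UQC = QU·QC / (|QU||QC|), giving 8.453°.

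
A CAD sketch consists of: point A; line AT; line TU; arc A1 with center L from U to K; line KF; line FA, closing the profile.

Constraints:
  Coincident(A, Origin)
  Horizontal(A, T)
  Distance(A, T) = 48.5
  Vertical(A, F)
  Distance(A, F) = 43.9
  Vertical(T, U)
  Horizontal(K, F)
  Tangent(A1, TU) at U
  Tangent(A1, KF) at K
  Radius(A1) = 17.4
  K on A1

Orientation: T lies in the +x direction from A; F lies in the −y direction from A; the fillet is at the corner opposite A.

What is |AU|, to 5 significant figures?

55.268

A is at the origin; AT is horizontal with |AT| = 48.5 and T on the +x side, so T = (48.500, 0.0000). A and F share the same x with |AF| = 43.9 and F on the −y side, so F = (0.0000, -43.900). The virtual corner opposite A is at (48.500, -43.900). Tangency of A1 to TU means the radius LU is perpendicular to TU and since A1 is tangent to KF there, LK ⟂ KF, with radius 17.4, so the center L sits 17.4 in from both sides at L = (31.100, -26.500). That places the tangent points at U = (48.500, -26.500) on TU and K = (31.100, -43.900) on KF. Then |AU| = |U − A| = 55.268.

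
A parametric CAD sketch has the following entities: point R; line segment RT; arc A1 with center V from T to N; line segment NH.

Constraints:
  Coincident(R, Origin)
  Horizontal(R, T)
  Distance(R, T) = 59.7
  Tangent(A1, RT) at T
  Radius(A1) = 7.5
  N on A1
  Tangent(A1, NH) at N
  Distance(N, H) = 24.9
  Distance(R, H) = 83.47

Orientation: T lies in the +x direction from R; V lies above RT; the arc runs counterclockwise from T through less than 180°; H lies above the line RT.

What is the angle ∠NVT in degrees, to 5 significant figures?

55.339°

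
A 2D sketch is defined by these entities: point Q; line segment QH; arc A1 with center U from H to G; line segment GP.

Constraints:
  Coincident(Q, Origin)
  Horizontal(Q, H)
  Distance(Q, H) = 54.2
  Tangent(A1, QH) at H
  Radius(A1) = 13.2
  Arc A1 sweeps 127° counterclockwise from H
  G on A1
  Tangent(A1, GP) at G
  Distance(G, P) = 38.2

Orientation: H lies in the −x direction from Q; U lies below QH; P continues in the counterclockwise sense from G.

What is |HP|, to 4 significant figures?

53.13

Q is at the origin; Q and H share the same y with |QH| = 54.2 and H on the −x side, so H = (-54.20, 0.000). Tangency of A1 to QH means the radius UH is perpendicular to QH, so U = H + (0, -13.2) = (-54.20, -13.20). On A1, H sits at bearing 90° from U; a 127° counterclockwise sweep puts G at bearing 217°, so G = U + 13.2·(cos 217°, sin 217°) = (-64.74, -21.14). A1 meets GP tangentially, so UG is at right angles to GP, so GP runs along (−sin 217°, cos 217°); with |GP| = 38.2, P = (-41.75, -51.65). Then |HP| = |P − H| = 53.13.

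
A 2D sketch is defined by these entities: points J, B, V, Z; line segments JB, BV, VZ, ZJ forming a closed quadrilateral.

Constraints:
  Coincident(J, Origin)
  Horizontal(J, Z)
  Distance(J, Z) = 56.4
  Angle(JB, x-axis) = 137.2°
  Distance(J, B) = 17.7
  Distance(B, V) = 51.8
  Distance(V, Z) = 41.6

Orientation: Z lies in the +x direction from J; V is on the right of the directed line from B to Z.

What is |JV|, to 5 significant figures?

34.135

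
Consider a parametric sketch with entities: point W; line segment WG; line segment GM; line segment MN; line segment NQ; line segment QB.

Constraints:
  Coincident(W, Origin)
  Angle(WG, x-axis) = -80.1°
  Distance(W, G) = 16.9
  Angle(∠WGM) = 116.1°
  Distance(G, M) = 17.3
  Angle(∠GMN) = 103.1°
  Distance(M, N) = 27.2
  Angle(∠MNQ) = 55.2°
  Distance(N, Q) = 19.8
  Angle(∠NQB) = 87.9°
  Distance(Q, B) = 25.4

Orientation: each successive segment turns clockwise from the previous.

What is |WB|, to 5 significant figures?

29.801

W is at the origin; WG runs at -80.1° with length 16.9, so G = (2.9056, -16.648). ∠WGM = 116.1° gives GM at -144.00° from the x-axis; with |GM| = 17.3, M = (-11.090, -26.817). ∠GMN = 103.1° gives MN at 139.10° from the x-axis; with |MN| = 27.2, N = (-31.650, -9.0081). ∠MNQ = 55.2° gives NQ at 14.300° from the x-axis; with |NQ| = 19.8, Q = (-12.463, -4.1175). ∠NQB = 87.9° gives QB at -77.800° from the x-axis; with |QB| = 25.4, B = (-7.0954, -28.944). Then |WB| = |B − W| = 29.801.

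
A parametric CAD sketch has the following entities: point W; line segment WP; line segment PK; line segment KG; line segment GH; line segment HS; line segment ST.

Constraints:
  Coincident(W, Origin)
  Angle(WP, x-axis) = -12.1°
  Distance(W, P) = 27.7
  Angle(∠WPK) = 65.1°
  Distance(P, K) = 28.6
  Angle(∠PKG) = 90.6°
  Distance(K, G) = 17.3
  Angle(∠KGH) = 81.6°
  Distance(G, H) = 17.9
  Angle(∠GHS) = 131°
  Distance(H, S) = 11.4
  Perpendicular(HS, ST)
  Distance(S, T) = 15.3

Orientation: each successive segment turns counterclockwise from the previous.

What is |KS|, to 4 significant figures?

24.39

∠KGH = 81.6° gives GH at -69.40° from the x-axis; with |GH| = 17.9, H = (10.14, 1.671). ∠GHS = 131.0° gives HS at -20.40° from the x-axis; with |HS| = 11.4, S = (20.82, -2.302). Then |KS| = |S − K| = 24.39.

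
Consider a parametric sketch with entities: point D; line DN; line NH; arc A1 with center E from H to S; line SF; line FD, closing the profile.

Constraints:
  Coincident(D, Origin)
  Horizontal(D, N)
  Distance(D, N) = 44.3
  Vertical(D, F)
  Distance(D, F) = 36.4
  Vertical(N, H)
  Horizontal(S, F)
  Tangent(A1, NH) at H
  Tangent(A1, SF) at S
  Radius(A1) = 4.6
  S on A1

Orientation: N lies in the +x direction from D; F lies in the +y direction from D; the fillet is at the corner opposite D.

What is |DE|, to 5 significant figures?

50.866

D and F share the same x with |DF| = 36.4 and F on the +y side, so F = (0.0000, 36.400). The virtual corner opposite D is at (44.300, 36.400). Since A1 is tangent to NH there, EH ⟂ NH and since A1 is tangent to SF there, ES ⟂ SF, with radius 4.6, so the center E sits 4.6 in from both sides at E = (39.700, 31.800). Then |DE| = |E − D| = 50.866.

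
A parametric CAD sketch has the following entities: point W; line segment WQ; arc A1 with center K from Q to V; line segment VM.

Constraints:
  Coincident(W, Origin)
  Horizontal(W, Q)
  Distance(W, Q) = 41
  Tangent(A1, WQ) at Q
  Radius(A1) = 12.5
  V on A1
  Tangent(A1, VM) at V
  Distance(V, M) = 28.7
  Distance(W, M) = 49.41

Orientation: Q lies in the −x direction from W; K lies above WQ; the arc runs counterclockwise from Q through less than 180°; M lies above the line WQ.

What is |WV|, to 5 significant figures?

30.997

Checks: |KV| = 12.50 ✓; ∠(KV, VM) = 90.00° ✓; |VM| = 28.70 ✓; |WM| = 49.41 ✓.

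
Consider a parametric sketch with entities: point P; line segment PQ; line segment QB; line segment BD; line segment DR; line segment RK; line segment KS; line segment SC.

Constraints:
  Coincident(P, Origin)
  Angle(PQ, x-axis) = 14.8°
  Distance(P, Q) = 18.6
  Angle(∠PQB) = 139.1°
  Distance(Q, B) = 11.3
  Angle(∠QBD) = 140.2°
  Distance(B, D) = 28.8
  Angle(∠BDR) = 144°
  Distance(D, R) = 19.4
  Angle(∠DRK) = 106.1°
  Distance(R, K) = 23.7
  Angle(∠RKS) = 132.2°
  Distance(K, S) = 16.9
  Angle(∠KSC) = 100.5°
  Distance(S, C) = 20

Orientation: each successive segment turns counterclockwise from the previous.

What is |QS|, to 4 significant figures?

44.15

∠DRK = 106.1° gives RK at -154.6° from the x-axis; with |RK| = 23.7, K = (-12.67, 47.12). ∠RKS = 132.2° gives KS at -106.8° from the x-axis; with |KS| = 16.9, S = (-17.56, 30.94). Then |QS| = |S − Q| = 44.15.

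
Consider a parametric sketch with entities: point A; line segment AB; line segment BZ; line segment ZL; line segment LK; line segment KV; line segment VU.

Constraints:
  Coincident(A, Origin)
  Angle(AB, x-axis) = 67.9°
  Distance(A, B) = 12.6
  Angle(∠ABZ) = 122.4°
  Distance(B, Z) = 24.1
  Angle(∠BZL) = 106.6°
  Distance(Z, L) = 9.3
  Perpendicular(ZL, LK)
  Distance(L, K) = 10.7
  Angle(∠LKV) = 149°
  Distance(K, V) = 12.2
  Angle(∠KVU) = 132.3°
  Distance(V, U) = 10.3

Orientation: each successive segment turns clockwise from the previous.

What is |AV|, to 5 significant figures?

11.564

A is at the origin; AB runs at 67.9° with length 12.6, so B = (4.7404, 11.674). ∠ABZ = 122.4° gives BZ at 10.300° from the x-axis; with |BZ| = 24.1, Z = (28.452, 15.983). ∠BZL = 106.6° gives ZL at -63.100° from the x-axis; with |ZL| = 9.3, L = (32.660, 7.6897). The perpendicularity gives LK at right angles to ZL, so LK runs at -153.10°; with |LK| = 10.7, K = (23.117, 2.8486). ∠LKV = 149.0° gives KV at 175.90° from the x-axis; with |KV| = 12.2, V = (10.949, 3.7209). Then |AV| = |V − A| = 11.564.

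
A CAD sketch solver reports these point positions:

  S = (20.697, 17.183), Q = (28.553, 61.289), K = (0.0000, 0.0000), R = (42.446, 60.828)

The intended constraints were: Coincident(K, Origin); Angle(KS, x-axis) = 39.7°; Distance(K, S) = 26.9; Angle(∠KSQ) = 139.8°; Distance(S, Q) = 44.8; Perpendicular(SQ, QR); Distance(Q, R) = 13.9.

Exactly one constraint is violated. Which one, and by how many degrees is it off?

Perpendicular(SQ, QR) — off by 8.20°.

K = (0.00, 0.00) ✓; KS at 39.70° ✓; |KS| = 26.90 ✓; ∠KSQ = 139.8° ✓; |SQ| = 44.80 ✓; ∠(SQ, QR) = 81.80° ✗; |QR| = 13.90 ✓.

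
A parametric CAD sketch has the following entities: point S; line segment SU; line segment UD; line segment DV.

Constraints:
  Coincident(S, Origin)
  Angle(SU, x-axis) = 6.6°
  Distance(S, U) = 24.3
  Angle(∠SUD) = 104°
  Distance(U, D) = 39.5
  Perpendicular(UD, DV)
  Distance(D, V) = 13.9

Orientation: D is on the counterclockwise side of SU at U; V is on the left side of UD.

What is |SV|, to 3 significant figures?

46.4

S is at the origin; SU runs at 6.6° with length 24.3, so U = 24.3·(cos 6.6°, sin 6.6°) = (24.1, 2.79). ∠SUD = 104.0°, so UD runs at 6.6° + (180° − 104.0°) = 82.6° from the x-axis; with |UD| = 39.5, D = U + 39.5·(cos 82.6°, sin 82.6°) = (29.2, 42.0). UD is perpendicular to DV; with |DV| = 13.9 on the left of UD, V = D + 13.9·(-0.992, 0.129) = (15.4, 43.8). Then |SV| = |V − S| = 46.4.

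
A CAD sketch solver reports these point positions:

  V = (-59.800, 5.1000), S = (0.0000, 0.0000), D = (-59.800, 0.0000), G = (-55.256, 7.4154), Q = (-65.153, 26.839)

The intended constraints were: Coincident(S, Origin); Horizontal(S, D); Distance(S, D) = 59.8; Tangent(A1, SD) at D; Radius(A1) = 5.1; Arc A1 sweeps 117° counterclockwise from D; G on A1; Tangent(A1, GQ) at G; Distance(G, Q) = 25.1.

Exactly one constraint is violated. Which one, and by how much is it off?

Distance(G, Q) = 25.1 — off by 3.30.

S = (0.00, 0.00) ✓; S.y = 0.00, D.y = 0.00 ✓; |SD| = 59.80 ✓; ∠(VD, DS) = 90.00° ✓; |VD| = 5.100 ✓; bearing(V→G) − bearing(V→D) = 117.0° ✓; |VG| = 5.100 ✓; ∠(VG, GQ) = 90.00° ✓; |GQ| = 21.80 ✗.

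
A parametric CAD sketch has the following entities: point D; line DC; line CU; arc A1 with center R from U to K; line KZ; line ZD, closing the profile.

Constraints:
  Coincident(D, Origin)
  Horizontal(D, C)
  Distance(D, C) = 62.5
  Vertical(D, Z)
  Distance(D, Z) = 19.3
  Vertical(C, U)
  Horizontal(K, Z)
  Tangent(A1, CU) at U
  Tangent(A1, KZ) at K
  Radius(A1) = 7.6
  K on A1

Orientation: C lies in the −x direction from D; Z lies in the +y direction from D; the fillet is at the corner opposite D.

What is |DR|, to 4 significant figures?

56.13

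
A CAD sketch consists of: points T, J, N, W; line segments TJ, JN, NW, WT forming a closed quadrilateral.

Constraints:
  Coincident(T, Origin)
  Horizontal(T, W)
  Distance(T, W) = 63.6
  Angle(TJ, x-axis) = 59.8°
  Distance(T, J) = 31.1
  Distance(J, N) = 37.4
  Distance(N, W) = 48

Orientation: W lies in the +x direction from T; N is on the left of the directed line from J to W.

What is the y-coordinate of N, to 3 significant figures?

45.4

T is at the origin; TW is horizontal with |TW| = 63.6 and W in +x, so W = (63.6, 0). TJ runs at 59.8° with |TJ| = 31.1, so J = (15.6, 26.9). N is determined by |JN| = 37.4 and |NW| = 48.0 together: it lies at the intersection of circle(J, 37.4) and circle(W, 48.0). With |JW| = 55.0, the foot of the radical line on JW is 19.3 from J and the perpendicular offset is √(37.4² − 19.3²) = 32.1. Taking the left-of-JW solution: N = (48.1, 45.4).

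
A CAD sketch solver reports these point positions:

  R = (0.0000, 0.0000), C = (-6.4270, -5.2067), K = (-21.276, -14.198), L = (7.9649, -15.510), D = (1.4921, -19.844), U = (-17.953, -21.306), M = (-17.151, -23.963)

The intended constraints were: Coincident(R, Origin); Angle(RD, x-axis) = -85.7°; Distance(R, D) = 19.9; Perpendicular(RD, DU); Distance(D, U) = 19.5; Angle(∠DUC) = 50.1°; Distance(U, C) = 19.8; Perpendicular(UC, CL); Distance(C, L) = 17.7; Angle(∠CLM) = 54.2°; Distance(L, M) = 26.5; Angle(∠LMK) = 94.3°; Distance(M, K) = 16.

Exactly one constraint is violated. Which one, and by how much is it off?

Distance(M, K) = 16 — off by 5.40.

R = (0.00, 0.00) ✓; RD at -85.70° ✓; |RD| = 19.90 ✓; ∠(RD, DU) = 90.00° ✓; |DU| = 19.50 ✓; ∠DUC = 50.10° ✓; |UC| = 19.80 ✓; ∠(UC, CL) = 90.00° ✓; |CL| = 17.70 ✓; ∠CLM = 54.20° ✓; |LM| = 26.50 ✓; ∠LMK = 94.30° ✓; |MK| = 10.60 ✗.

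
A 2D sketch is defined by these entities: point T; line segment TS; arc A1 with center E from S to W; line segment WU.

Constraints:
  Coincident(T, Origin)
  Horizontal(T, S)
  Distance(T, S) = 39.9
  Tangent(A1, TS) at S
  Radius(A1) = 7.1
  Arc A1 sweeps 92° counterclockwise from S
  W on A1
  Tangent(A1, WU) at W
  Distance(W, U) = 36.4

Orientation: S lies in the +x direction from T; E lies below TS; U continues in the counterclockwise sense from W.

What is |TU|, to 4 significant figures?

55.43

T is at the origin; TS is horizontal with |TS| = 39.9 and S on the +x side, so S = (39.90, 0.000). Tangency of A1 to TS means the radius ES is perpendicular to TS, so E = S + (0, -7.1) = (39.90, -7.100). On A1, S sits at bearing 90° from E; a 92° counterclockwise sweep puts W at bearing 182°, so W = E + 7.1·(cos 182°, sin 182°) = (32.80, -7.348). A1 meets WU tangentially, so EW is at right angles to WU, so WU runs along (−sin 182°, cos 182°); with |WU| = 36.4, U = (34.07, -43.73). Then |TU| = |U − T| = 55.43.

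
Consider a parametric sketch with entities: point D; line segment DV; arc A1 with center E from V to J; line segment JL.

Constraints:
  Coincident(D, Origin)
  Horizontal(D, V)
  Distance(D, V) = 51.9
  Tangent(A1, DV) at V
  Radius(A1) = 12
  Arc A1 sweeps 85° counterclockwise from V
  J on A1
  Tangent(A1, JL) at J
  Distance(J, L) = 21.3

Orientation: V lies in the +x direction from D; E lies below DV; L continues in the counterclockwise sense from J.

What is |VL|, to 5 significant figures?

35.012

D is at the origin; D and V share the same y with |DV| = 51.9 and V on the +x side, so V = (51.900, 0.0000). The tangent condition forces EV to be normal to DV, so E = V + (0, -12) = (51.900, -12.000). On A1, V sits at bearing 90° from E; an 85° counterclockwise sweep puts J at bearing 175°, so J = E + 12.0·(cos 175°, sin 175°) = (39.946, -10.954). Since A1 is tangent to JL there, EJ ⟂ JL, so JL runs along (−sin 175°, cos 175°); with |JL| = 21.3, L = (38.089, -32.173). Then |VL| = |L − V| = 35.012.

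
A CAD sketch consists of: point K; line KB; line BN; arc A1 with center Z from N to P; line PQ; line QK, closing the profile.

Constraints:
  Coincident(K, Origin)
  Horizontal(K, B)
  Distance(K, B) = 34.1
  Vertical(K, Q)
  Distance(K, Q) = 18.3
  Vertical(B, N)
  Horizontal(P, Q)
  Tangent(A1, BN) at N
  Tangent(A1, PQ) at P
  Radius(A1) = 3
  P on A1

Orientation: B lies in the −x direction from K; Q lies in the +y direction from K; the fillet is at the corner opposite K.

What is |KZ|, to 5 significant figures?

34.660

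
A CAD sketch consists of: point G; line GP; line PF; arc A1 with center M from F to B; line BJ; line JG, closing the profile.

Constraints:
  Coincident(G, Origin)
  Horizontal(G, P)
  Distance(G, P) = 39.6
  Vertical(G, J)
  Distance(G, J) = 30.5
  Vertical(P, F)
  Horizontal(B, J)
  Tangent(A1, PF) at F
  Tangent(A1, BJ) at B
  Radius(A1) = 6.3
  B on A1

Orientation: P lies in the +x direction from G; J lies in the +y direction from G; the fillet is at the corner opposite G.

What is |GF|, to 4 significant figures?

46.41

The virtual corner opposite G is at (39.60, 30.50). A1 meets PF tangentially, so MF is at right angles to PF and A1 meets BJ tangentially, so MB is at right angles to BJ, with radius 6.3, so the center M sits 6.3 in from both sides at M = (33.30, 24.20). That places the tangent points at F = (39.60, 24.20) on PF and B = (33.30, 30.50) on BJ. Then |GF| = |F − G| = 46.41.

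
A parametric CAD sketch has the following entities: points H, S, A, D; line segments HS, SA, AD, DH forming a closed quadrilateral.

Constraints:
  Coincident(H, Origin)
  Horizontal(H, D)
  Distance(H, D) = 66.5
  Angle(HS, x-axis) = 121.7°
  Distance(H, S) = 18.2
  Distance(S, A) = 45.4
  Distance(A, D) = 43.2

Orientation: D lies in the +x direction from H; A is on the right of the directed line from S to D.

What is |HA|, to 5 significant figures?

28.766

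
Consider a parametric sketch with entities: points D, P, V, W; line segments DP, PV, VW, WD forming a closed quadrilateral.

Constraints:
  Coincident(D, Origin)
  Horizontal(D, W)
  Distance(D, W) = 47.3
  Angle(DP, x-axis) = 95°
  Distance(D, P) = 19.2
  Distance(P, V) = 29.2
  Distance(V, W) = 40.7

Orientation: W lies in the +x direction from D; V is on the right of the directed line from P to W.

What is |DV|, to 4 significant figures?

11.41

D is at the origin; DW is horizontal with |DW| = 47.3 and W in +x, so W = (47.3, 0). DP runs at 95.0° with |DP| = 19.2, so P = (-1.673, 19.13). V is determined by |PV| = 29.2 and |VW| = 40.7 together: it lies at the intersection of circle(P, 29.2) and circle(W, 40.7). With |PW| = 52.58, the foot of the radical line on PW is 18.64 from P and the perpendicular offset is √(29.2² − 18.64²) = 22.47. Taking the right-of-PW solution: V = (7.517, -8.589).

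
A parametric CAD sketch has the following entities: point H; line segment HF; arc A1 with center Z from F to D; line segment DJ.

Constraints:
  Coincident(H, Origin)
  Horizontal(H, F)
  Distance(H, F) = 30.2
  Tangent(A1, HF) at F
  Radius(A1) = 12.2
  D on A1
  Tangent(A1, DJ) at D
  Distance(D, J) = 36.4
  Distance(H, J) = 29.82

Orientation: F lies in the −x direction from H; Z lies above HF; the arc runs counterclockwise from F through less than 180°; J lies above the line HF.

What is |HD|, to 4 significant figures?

21.82

Checks: |HF| = 30.20 ✓; |ZD| = 12.20 ✓; ∠(ZD, DJ) = 90.00° ✓; |DJ| = 36.40 ✓; |HJ| = 29.82 ✓.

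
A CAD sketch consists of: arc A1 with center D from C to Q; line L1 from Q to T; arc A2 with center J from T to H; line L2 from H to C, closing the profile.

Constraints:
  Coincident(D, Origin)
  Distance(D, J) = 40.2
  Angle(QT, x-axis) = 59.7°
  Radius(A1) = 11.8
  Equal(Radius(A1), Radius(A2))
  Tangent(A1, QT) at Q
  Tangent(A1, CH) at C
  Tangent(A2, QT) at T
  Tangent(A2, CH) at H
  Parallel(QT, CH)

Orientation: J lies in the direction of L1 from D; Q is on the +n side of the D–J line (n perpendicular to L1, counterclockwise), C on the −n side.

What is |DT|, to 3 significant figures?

41.9

The slot axis is L1's direction at 59.7°, so u = (cos 59.7°, sin 59.7°) = (0.505, 0.863) and n = (−sin 59.7°, cos 59.7°) = (-0.863, 0.505). D is at the origin and J lies 40.2 along u from D, so J = 40.2·u = (20.3, 34.7). Tangency of A1 to both parallel lines with radius 11.8 puts Q and C at D ± 11.8·n: Q = (-10.2, 5.95), C = (10.2, -5.95). Equal radii place T and H the same way about J: T = J + 11.8·n = (10.1, 40.7), H = J − 11.8·n = (30.5, 28.8). Then |DT| = |T − D| = 41.9.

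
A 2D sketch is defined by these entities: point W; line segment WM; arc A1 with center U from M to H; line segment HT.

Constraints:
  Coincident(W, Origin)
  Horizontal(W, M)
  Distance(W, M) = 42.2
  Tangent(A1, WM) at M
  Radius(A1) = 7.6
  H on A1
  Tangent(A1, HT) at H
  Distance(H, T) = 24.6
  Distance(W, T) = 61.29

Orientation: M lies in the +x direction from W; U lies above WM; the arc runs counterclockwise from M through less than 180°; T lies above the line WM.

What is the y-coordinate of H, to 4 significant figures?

6.640

W is at the origin; WM is horizontal with |WM| = 42.2 and M on the +x side, so M = (42.20, 0.000). Tangency of A1 to WM means the radius UM is perpendicular to WM, so U = M + (0, 7.6) = (42.20, 7.600). Since UH ⟂ HT (tangency), |UT| = √(7.6² + 24.6²) = 25.75 regardless of where H sits on A1. So T lies on both circle(W, 61.29) and circle(U, 25.75); the above-WM intersection is T = (52.85, 31.04). H is the foot of the tangent from T: H = (49.74, 6.640).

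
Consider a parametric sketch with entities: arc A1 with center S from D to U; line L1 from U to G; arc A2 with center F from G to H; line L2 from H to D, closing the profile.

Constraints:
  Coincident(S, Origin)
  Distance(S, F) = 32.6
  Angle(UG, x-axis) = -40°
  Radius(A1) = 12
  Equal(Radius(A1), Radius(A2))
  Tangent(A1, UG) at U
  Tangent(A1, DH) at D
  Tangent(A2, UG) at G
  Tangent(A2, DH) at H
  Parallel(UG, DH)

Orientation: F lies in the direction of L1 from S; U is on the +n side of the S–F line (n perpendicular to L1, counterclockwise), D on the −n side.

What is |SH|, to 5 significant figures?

34.738

The slot axis is L1's direction at -40.0°, so u = (cos -40.0°, sin -40.0°) = (0.76604, -0.64279) and n = (−sin -40.0°, cos -40.0°) = (0.64279, 0.76604). S is at the origin and F lies 32.6 along u from S, so F = 32.6·u = (24.973, -20.955). Tangency of A1 to both parallel lines with radius 12.0 puts U and D at S ± 12.0·n: U = (7.7135, 9.1925), D = (-7.7135, -9.1925). Equal radii place G and H the same way about F: G = F + 12.0·n = (32.687, -11.762), H = F − 12.0·n = (17.260, -30.147). Then |SH| = |H − S| = 34.738.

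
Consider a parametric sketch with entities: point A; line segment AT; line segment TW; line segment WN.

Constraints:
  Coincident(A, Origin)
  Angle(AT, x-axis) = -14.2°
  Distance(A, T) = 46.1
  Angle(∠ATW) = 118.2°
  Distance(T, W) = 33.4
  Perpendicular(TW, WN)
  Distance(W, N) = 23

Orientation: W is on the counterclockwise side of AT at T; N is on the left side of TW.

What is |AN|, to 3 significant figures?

57.9

∠ATW = 118.2°, so TW runs at -14.2° + (180° − 118.2°) = 47.6° from the x-axis; with |TW| = 33.4, W = T + 33.4·(cos 47.6°, sin 47.6°) = (67.2, 13.4). TW ⟂ WN; with |WN| = 23.0 on the left of TW, N = W + 23.0·(-0.738, 0.674) = (50.2, 28.9). Then |AN| = |N − A| = 57.9.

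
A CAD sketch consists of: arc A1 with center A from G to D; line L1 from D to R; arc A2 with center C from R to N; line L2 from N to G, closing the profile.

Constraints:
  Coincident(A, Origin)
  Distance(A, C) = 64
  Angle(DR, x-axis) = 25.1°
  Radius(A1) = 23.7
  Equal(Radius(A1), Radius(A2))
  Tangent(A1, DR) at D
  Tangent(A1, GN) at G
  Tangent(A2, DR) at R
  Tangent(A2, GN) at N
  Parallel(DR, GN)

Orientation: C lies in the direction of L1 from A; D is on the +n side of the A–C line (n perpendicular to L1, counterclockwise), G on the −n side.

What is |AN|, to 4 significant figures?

68.25

The slot axis is L1's direction at 25.1°, so u = (cos 25.1°, sin 25.1°) = (0.9056, 0.4242) and n = (−sin 25.1°, cos 25.1°) = (-0.4242, 0.9056). A is at the origin and C lies 64.0 along u from A, so C = 64.0·u = (57.96, 27.15). Tangency of A1 to both parallel lines with radius 23.7 puts D and G at A ± 23.7·n: D = (-10.05, 21.46), G = (10.05, -21.46). Equal radii place R and N the same way about C: R = C + 23.7·n = (47.90, 48.61), N = C − 23.7·n = (68.01, 5.687). Then |AN| = |N − A| = 68.25.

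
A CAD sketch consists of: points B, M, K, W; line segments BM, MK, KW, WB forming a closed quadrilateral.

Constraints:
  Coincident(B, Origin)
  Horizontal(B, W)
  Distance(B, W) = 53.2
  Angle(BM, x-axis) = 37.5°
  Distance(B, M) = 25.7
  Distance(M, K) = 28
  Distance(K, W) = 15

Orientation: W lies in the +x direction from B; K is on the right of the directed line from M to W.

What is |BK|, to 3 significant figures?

39.5

Checks: |MK| = 28.00 ✓; |KW| = 15.00 ✓.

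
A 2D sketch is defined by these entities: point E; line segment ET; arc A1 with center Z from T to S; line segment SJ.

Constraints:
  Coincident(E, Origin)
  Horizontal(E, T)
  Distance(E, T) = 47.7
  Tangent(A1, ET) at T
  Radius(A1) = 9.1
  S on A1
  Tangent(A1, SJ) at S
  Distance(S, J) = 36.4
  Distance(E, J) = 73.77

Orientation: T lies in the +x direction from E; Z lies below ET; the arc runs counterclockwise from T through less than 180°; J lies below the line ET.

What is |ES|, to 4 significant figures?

42.17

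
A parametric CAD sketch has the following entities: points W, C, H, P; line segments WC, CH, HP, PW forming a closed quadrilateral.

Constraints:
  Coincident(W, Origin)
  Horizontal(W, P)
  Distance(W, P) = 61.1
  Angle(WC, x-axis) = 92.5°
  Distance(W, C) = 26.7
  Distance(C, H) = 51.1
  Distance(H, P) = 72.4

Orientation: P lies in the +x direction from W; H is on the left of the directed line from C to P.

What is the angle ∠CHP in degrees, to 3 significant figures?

63.8°

W is at the origin; W and P share the same y with |WP| = 61.1 and P in +x, so P = (61.1, 0). WC runs at 92.5° with |WC| = 26.7, so C = (-1.16, 26.7). H is determined by |CH| = 51.1 and |HP| = 72.4 together: it lies at the intersection of circle(C, 51.1) and circle(P, 72.4). With |CP| = 67.7, the foot of the radical line on CP is 14.5 from C and the perpendicular offset is √(51.1² − 14.5²) = 49.0. Taking the left-of-CP solution: H = (31.4, 66.0).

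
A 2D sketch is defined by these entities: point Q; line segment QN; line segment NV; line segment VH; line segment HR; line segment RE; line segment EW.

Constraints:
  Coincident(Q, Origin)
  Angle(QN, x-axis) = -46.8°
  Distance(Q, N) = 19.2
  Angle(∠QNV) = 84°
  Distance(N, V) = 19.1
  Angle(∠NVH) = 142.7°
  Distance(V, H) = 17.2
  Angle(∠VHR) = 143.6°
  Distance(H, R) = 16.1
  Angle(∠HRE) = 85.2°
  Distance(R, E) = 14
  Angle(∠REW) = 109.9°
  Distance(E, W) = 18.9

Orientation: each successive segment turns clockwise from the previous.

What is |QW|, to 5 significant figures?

13.438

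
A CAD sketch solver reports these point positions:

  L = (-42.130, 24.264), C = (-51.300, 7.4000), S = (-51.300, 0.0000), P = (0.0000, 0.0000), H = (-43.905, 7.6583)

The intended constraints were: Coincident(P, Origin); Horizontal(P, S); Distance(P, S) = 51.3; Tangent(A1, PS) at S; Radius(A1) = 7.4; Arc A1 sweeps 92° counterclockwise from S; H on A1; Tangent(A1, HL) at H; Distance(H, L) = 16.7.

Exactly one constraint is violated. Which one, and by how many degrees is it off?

Tangent(A1, HL) at H — off by 8.10°.

P = (0.00, 0.00) ✓; P.y = 0.00, S.y = 0.00 ✓; |PS| = 51.30 ✓; ∠(CS, SP) = 90.00° ✓; |CS| = 7.400 ✓; bearing(C→H) − bearing(C→S) = 92.00° ✓; |CH| = 7.400 ✓; ∠(CH, HL) = 98.10° ✗; |HL| = 16.70 ✓.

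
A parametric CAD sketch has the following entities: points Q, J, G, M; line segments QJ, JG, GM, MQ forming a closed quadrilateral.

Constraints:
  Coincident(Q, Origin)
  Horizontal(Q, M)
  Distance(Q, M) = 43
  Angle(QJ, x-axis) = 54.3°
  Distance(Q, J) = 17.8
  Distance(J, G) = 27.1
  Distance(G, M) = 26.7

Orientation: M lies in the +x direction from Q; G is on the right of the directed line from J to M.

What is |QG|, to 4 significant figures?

21.94

Checks: |JG| = 27.10 ✓; |GM| = 26.70 ✓.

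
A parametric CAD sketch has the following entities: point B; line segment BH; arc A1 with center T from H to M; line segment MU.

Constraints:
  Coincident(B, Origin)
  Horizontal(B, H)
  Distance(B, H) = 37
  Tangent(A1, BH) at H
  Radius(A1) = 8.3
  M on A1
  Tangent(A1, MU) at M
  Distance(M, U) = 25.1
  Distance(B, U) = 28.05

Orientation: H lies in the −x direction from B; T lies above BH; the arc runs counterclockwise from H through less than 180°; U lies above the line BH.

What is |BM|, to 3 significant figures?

30.5

Checks: |TM| = 8.300 ✓; ∠(TM, MU) = 90.00° ✓; |MU| = 25.10 ✓; |BU| = 28.05 ✓.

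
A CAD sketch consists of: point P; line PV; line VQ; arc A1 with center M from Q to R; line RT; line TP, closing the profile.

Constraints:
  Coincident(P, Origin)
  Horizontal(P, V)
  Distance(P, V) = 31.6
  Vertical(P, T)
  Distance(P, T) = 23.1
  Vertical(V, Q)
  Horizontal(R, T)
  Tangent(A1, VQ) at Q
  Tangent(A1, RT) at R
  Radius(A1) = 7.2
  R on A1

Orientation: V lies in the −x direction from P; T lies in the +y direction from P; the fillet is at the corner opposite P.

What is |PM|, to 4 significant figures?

29.12

PT is vertical with |PT| = 23.1 and T on the +y side, so T = (0.000, 23.10). The virtual corner opposite P is at (-31.60, 23.10). Since A1 is tangent to VQ there, MQ ⟂ VQ and A1 meets RT tangentially, so MR is at right angles to RT, with radius 7.2, so the center M sits 7.2 in from both sides at M = (-24.40, 15.90). Then |PM| = |M − P| = 29.12.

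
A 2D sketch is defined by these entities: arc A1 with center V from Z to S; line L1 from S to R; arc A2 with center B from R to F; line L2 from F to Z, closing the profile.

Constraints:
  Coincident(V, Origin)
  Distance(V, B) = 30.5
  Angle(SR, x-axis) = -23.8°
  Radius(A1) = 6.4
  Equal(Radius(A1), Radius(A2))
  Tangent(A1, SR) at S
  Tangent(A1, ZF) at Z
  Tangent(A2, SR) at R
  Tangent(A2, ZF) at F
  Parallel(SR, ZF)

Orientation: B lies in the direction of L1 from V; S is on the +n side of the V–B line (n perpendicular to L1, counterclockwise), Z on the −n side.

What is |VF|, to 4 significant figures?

31.16

The slot axis is L1's direction at -23.8°, so u = (cos -23.8°, sin -23.8°) = (0.9150, -0.4035) and n = (−sin -23.8°, cos -23.8°) = (0.4035, 0.9150). V is at the origin and B lies 30.5 along u from V, so B = 30.5·u = (27.91, -12.31). Tangency of A1 to both parallel lines with radius 6.4 puts S and Z at V ± 6.4·n: S = (2.583, 5.856), Z = (-2.583, -5.856). Equal radii place R and F the same way about B: R = B + 6.4·n = (30.49, -6.452), F = B − 6.4·n = (25.32, -18.16). Then |VF| = |F − V| = 31.16.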